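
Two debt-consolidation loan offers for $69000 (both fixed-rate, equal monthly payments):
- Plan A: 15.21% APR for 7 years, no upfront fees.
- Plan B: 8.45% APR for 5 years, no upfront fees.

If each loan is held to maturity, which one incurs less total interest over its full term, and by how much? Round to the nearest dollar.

Plan B by $27,689

Plan A: monthly rate = 15.21%/12 = 0.0126750; payment = 69,000 × 0.0126750 / (1 − (1+0.0126750)^−84) = $1,339.62.
Total interest on Plan A = 84 × $1,339.62 − $69,000 = $43,528.08.
Plan B: at 8.45% the monthly rate is 0.0070417, so the payment is 69,000 × 0.0070417 / (1 − 1.0070417^−60) = $1,413.98.
Total interest on Plan B = 60 × $1,413.98 − $69,000 = $15,838.80.
Plan B is lower by $27,689.28.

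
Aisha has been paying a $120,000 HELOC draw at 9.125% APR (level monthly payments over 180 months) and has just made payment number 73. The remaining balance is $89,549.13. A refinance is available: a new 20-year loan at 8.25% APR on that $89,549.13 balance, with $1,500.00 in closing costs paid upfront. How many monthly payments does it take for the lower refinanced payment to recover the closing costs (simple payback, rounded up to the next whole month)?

Current payment = 120,000 × 9.125%/12 / (1 − (1+0.0076042)^−180) = $1,226.06.
Refinanced payment = 89,549.13 × 0.0068750 / (1 − (1+0.0068750)^−240) = $763.02.
Monthly savings = $1,226.06 − $763.02 = $463.04.
Break-even = $1,500.00 / $463.04 = 3.24 → 4 months.

4 months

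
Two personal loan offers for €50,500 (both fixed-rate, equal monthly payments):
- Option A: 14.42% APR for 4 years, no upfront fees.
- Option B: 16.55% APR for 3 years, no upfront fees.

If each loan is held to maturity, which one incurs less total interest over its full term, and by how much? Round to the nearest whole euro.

Option B by €2,341

Option A: monthly rate = 14.42%/12 = 0.0120167; payment = 50,500 × 0.0120167 / (1 − (1+0.0120167)^−48) = €1,390.65.
Total interest on Option A = 48 × €1,390.65 − €50,500 = €16,251.20.
Option B: at 16.55% the monthly rate is 0.0137917, so the payment is 50,500 × 0.0137917 / (1 − 1.0137917^−36) = €1,789.17.
Total interest on Option B = 36 × €1,789.17 − €50,500 = €13,910.12.
Option B is lower by €2,341.08.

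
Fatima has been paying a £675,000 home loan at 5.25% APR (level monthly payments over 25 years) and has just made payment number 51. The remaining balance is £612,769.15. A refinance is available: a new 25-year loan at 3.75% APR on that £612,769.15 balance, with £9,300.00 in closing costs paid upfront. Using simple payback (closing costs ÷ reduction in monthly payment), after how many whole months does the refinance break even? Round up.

Current payment = 675,000 × 5.25%/12 / (1 − (1+0.0043750)^−300) = £4,044.92.
Refinanced payment = 612,769.15 × 0.0031250 / (1 − (1+0.0031250)^−300) = £3,150.44.
Monthly savings = £4,044.92 − £3,150.44 = £894.48.
Break-even = £9,300.00 / £894.48 = 10.40 → 11 months.

11 months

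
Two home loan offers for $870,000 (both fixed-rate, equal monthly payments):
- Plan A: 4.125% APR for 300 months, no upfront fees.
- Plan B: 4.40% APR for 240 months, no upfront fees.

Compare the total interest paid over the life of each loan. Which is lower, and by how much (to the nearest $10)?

Plan A: at 4.125% the monthly rate is 0.0034375, so the payment is 870,000 × 0.0034375 / (1 − 1.0034375^−300) = $4,652.44.
Total interest on Plan A = 300 × $4,652.44 − $870,000 = $525,732.00.
Plan B: at 4.40% the monthly rate is 0.0036667, so the payment is 870,000 × 0.0036667 / (1 − 1.0036667^−240) = $5,457.20.
Total interest on Plan B = 240 × $5,457.20 − $870,000 = $439,728.00.
Plan B is lower by $86,004.00.

Plan B by $86,000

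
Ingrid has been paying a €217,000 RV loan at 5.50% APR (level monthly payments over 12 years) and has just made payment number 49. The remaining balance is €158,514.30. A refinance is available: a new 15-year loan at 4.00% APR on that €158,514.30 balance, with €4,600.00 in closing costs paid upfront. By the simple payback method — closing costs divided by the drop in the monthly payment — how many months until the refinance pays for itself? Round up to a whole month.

6 months

Current payment = 217,000 × 5.5%/12 / (1 − (1+0.0045833)^−144) = €2,061.87.
Refinanced payment = 158,514.30 × 0.0033333 / (1 − (1+0.0033333)^−180) = €1,172.51.
Monthly savings = €2,061.87 − €1,172.51 = €889.36.
Break-even = €4,600.00 / €889.36 = 5.17 → 6 months.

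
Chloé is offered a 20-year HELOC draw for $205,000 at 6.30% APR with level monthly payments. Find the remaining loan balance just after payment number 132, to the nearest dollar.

$123,770

With monthly rate i = 6.3%/12 = 0.0052500, the balance after k of n payments is P · [(1+i)^n − (1+i)^k] / [(1+i)^n − 1].
(1+0.0052500)^240 = 3.51382093 and (1+0.0052500)^132 = 1.99608391, so the balance is 205,000 × (3.51382093 − 1.99608391) / (3.51382093 − 1) = $123,770.19.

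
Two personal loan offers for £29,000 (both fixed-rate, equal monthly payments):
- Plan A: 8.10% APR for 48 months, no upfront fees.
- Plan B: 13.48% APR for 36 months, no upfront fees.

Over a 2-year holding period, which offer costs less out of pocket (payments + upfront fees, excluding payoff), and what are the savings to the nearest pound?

Plan A by £6,588

Plan A: at 8.10% the monthly rate is 0.0067500, so the payment is 29,000 × 0.0067500 / (1 − 1.0067500^−48) = £709.34.
Plan B: at 13.48% the monthly rate is 0.0112333, so the payment is 29,000 × 0.0112333 / (1 − 1.0112333^−36) = £983.84.
Over 24 months: Plan A costs 24 × £709.34 = £17,024.16; Plan B costs 24 × £983.84 = £23,612.16.
Plan A is cheaper by £23,612.16 − £17,024.16 = £6,588.00.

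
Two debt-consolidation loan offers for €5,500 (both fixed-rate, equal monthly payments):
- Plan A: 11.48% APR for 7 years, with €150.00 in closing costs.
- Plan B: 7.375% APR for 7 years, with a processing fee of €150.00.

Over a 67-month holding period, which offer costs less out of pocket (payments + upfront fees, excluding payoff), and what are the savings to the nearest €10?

Plan A: monthly rate = 11.48%/12 = 0.0095667; payment = 5,500 × 0.0095667 / (1 − (1+0.0095667)^−84) = €95.57.
Plan B: at 7.375% the monthly rate is 0.0061458, so the payment is 5,500 × 0.0061458 / (1 − 1.0061458^−84) = €84.02.
Over 67 months: Plan A costs 67 × €95.57 + €150.00 = €6,553.19; Plan B costs 67 × €84.02 + €150.00 = €5,779.34.
Plan B is cheaper by €6,553.19 − €5,779.34 = €773.85.

Plan B by €770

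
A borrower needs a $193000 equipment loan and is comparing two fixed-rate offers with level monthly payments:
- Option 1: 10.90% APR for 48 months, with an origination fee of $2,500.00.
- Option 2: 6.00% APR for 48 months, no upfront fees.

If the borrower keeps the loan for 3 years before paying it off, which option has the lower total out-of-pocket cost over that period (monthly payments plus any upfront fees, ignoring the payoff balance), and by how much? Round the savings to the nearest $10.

Option 2 by $18,560

Option 1: monthly rate = 10.9%/12 = 0.0090833; payment = 193,000 × 0.0090833 / (1 − (1+0.0090833)^−48) = $4,978.82.
Option 2: monthly rate = 6%/12 = 0.0050000; payment = 193,000 × 0.0050000 / (1 − (1+0.0050000)^−48) = $4,532.61.
Over 36 months: Option 1 costs 36 × $4,978.82 + $2,500.00 = $181,737.52; Option 2 costs 36 × $4,532.61 = $163,173.96.
Option 2 is cheaper by $181,737.52 − $163,173.96 = $18,563.56.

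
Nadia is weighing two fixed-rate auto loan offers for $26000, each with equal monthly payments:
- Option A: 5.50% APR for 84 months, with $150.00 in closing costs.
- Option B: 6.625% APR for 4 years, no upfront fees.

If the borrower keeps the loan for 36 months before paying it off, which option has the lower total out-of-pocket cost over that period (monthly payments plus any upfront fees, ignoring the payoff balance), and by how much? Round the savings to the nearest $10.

Option A by $8,650

Option A: at 5.50% the monthly rate is 0.0045833, so the payment is 26,000 × 0.0045833 / (1 − 1.0045833^−84) = $373.62.
Option B: at 6.625% the monthly rate is 0.0055208, so the payment is 26,000 × 0.0055208 / (1 − 1.0055208^−48) = $618.09.
Over 36 months: Option A costs 36 × $373.62 + $150.00 = $13,600.32; Option B costs 36 × $618.09 = $22,251.24.
Option A is cheaper by $22,251.24 − $13,600.32 = $8,650.92.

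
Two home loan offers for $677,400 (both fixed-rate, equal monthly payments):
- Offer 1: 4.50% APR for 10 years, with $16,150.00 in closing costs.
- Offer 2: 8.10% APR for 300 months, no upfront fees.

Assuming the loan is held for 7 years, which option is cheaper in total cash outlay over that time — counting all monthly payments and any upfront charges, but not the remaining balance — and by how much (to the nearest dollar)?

Offer 2 by $162,917

Offer 1: monthly rate = 4.5%/12 = 0.0037500; payment = 677,400 × 0.0037500 / (1 − (1+0.0037500)^−120) = $7,020.47.
Offer 2: monthly rate = 8.1%/12 = 0.0067500; payment = 677,400 × 0.0067500 / (1 − (1+0.0067500)^−300) = $5,273.24.
Over 84 months: Offer 1 costs 84 × $7,020.47 + $16,150.00 = $605,869.48; Offer 2 costs 84 × $5,273.24 = $442,952.16.
Offer 2 is cheaper by $605,869.48 − $442,952.16 = $162,917.32.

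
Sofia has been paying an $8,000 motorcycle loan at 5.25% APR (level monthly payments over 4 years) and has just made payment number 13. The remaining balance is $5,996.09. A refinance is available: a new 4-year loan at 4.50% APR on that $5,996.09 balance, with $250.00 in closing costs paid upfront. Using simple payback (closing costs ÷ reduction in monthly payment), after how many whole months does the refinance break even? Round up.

Current payment = 8,000 × 5.25%/12 / (1 − (1+0.0043750)^−48) = $185.14.
Refinanced payment = 5,996.09 × 0.0037500 / (1 − (1+0.0037500)^−48) = $136.73.
Monthly savings = $185.14 − $136.73 = $48.41.
Break-even = $250.00 / $48.41 = 5.16 → 6 months.

6 months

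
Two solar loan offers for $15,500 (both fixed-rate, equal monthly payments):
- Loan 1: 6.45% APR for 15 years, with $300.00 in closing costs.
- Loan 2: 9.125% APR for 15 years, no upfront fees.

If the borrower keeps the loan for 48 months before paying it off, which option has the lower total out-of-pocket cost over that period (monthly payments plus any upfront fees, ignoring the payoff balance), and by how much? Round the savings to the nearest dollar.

Loan 1: monthly rate = 6.45%/12 = 0.0053750; payment = 15,500 × 0.0053750 / (1 − (1+0.0053750)^−180) = $134.60.
Loan 2: monthly rate = 9.125%/12 = 0.0076042; payment = 15,500 × 0.0076042 / (1 − (1+0.0076042)^−180) = $158.37.
Over 48 months: Loan 1 costs 48 × $134.60 + $300.00 = $6,760.80; Loan 2 costs 48 × $158.37 = $7,601.76.
Loan 1 is cheaper by $7,601.76 − $6,760.80 = $840.96.

Loan 1 by $841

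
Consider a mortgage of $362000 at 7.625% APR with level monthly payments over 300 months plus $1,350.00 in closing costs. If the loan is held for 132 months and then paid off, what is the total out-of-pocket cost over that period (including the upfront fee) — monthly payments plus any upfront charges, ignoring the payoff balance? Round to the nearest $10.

$358,360

At 7.625% the monthly rate is 0.0063542, so the payment is 362,000 × 0.0063542 / (1 − 1.0063542^−300) = $2,704.65.
Total outlay = 132 × $2,704.65 + $1,350.00 = $358,363.80.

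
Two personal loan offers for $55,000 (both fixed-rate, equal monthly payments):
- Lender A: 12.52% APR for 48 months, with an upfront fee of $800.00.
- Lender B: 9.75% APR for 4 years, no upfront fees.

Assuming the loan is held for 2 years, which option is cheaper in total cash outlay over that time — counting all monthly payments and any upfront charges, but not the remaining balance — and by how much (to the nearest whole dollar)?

Lender A: at 12.52% the monthly rate is 0.0104333, so the payment is 55,000 × 0.0104333 / (1 − 1.0104333^−48) = $1,462.44.
Lender B: monthly rate = 9.75%/12 = 0.0081250; payment = 55,000 × 0.0081250 / (1 − (1+0.0081250)^−48) = $1,388.35.
Over 24 months: Lender A costs 24 × $1,462.44 + $800.00 = $35,898.56; Lender B costs 24 × $1,388.35 = $33,320.40.
Lender B is cheaper by $35,898.56 − $33,320.40 = $2,578.16.

Lender B by $2,578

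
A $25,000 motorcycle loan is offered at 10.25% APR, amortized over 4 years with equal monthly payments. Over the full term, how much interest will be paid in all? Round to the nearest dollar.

$5,579

At 10.25% the monthly rate is 0.0085417, so the payment is 25,000 × 0.0085417 / (1 − 1.0085417^−48) = $637.07.
Total paid = 48 × $637.07 = $30,579.36; interest = $30,579.36 − $25,000 = $5,579.36.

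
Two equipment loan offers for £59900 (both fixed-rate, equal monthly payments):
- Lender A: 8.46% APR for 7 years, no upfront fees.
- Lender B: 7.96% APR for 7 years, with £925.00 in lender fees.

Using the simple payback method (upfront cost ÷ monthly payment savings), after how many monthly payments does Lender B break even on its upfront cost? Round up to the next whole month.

Lender A: at 8.46% the monthly rate is 0.0070500, so the payment is 59,900 × 0.0070500 / (1 − 1.0070500^−84) = £947.40.
Lender B: at 7.96% the monthly rate is 0.0066333, so the payment is 59,900 × 0.0066333 / (1 − 1.0066333^−84) = £932.42.
Monthly savings = £947.40 − £932.42 = £14.98.
Break-even = £925.00 / £14.98 = 61.75 → 62 months.

62 months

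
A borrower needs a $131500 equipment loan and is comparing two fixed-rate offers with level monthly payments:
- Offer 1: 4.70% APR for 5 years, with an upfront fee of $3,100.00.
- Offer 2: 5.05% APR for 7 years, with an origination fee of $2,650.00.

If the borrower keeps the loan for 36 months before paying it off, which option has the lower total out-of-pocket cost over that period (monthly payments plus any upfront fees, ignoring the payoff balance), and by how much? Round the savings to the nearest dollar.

Offer 1: at 4.70% the monthly rate is 0.0039167, so the payment is 131,500 × 0.0039167 / (1 − 1.0039167^−60) = $2,463.53.
Offer 2: monthly rate = 5.05%/12 = 0.0042083; payment = 131,500 × 0.0042083 / (1 − (1+0.0042083)^−84) = $1,861.70.
Over 36 months: Offer 1 costs 36 × $2,463.53 + $3,100.00 = $91,787.08; Offer 2 costs 36 × $1,861.70 + $2,650.00 = $69,671.20.
Offer 2 is cheaper by $91,787.08 − $69,671.20 = $22,115.88.

Offer 2 by $22,116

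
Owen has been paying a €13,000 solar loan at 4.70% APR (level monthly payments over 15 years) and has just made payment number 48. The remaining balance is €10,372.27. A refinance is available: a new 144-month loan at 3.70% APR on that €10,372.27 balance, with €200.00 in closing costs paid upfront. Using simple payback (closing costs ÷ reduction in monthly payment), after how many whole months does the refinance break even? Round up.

18 months

Current payment = 13,000 × 4.7%/12 / (1 − (1+0.0039167)^−180) = €100.78.
Refinanced payment = 10,372.27 × 0.0030833 / (1 − (1+0.0030833)^−144) = €89.31.
Monthly savings = €100.78 − €89.31 = €11.47.
Break-even = €200.00 / €11.47 = 17.44 → 18 months.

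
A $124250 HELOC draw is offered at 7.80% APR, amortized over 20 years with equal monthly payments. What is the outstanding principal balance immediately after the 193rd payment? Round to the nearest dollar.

$41,351

With monthly rate i = 7.8%/12 = 0.0065000, the balance after k of n payments is P · [(1+i)^n − (1+i)^k] / [(1+i)^n − 1].
(1+0.0065000)^240 = 4.73485860 and (1+0.0065000)^193 = 3.49188064, so the balance is 124,250 × (4.73485860 − 3.49188064) / (4.73485860 − 1) = $41,350.97.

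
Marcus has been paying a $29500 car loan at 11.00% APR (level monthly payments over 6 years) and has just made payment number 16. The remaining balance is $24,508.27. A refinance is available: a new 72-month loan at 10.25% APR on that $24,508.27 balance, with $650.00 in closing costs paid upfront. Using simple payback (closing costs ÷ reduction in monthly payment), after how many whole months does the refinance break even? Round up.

Current payment = 29,500 × 11%/12 / (1 − (1+0.0091667)^−72) = $561.51.
Refinanced payment = 24,508.27 × 0.0085417 / (1 − (1+0.0085417)^−72) = $457.13.
Monthly savings = $561.51 − $457.13 = $104.38.
Break-even = $650.00 / $104.38 = 6.23 → 7 months.

7 months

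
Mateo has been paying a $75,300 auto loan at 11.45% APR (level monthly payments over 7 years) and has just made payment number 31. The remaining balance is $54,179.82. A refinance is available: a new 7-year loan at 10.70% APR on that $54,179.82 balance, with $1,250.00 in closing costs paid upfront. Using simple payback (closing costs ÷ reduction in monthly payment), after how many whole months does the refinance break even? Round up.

4 months

Current payment = 75,300 × 11.45%/12 / (1 − (1+0.0095417)^−84) = $1,307.20.
Refinanced payment = 54,179.82 × 0.0089167 / (1 − (1+0.0089167)^−84) = $919.17.
Monthly savings = $1,307.20 − $919.17 = $388.03.
Break-even = $1,250.00 / $388.03 = 3.22 → 4 months.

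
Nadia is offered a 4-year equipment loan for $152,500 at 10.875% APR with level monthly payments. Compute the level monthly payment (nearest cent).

Monthly rate = 10.875%/12 = 0.0090625; payment = 152,500 × 0.0090625 / (1 − (1+0.0090625)^−48) = $3,932.19.

$3,932.19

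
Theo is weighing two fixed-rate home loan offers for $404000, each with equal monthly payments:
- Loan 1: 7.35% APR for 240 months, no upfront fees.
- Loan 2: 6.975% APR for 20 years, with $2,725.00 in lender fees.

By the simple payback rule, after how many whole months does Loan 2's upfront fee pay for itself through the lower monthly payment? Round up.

Loan 1: at 7.35% the monthly rate is 0.0061250, so the payment is 404,000 × 0.0061250 / (1 − 1.0061250^−240) = $3,217.64.
Loan 2: monthly rate = 6.975%/12 = 0.0058125; payment = 404,000 × 0.0058125 / (1 − (1+0.0058125)^−240) = $3,126.15.
Monthly savings = $3,217.64 − $3,126.15 = $91.49.
Break-even = $2,725.00 / $91.49 = 29.78 → 30 months.

30 months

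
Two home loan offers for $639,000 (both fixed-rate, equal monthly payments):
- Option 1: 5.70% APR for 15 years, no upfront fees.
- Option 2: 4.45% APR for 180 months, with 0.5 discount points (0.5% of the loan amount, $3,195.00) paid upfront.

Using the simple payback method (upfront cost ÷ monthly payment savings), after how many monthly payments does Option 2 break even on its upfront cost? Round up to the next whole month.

Option 1: monthly rate = 5.7%/12 = 0.0047500; payment = 639,000 × 0.0047500 / (1 − (1+0.0047500)^−180) = $5,289.23.
Option 2: monthly rate = 4.45%/12 = 0.0037083; payment = 639,000 × 0.0037083 / (1 − (1+0.0037083)^−180) = $4,871.99.
Monthly savings = $5,289.23 − $4,871.99 = $417.24.
Break-even = $3,195.00 / $417.24 = 7.66 → 8 months.

8 months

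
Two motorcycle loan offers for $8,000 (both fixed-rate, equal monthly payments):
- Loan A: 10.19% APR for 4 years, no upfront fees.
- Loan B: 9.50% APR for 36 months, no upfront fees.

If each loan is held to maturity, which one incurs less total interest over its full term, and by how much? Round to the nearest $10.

Loan B by $550

Loan A: at 10.19% the monthly rate is 0.0084917, so the payment is 8,000 × 0.0084917 / (1 − 1.0084917^−48) = $203.63.
Total interest on Loan A = 48 × $203.63 − $8,000 = $1,774.24.
Loan B: monthly rate = 9.5%/12 = 0.0079167; payment = 8,000 × 0.0079167 / (1 − (1+0.0079167)^−36) = $256.26.
Total interest on Loan B = 36 × $256.26 − $8,000 = $1,225.36.
Loan B is lower by $548.88.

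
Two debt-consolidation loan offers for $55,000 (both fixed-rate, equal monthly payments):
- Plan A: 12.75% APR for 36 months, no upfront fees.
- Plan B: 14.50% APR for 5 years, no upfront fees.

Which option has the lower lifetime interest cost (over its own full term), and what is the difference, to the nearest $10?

Plan A: at 12.75% the monthly rate is 0.0106250, so the payment is 55,000 × 0.0106250 / (1 − 1.0106250^−36) = $1,846.55.
Total interest on Plan A = 36 × $1,846.55 − $55,000 = $11,475.80.
Plan B: at 14.50% the monthly rate is 0.0120833, so the payment is 55,000 × 0.0120833 / (1 − 1.0120833^−60) = $1,294.06.
Total interest on Plan B = 60 × $1,294.06 − $55,000 = $22,643.60.
Plan A is lower by $11,167.80.

Plan A by $11,170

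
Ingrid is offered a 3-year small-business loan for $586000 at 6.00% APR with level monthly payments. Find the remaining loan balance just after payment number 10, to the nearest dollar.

With monthly rate i = 6%/12 = 0.0050000, the balance after k of n payments is P · [(1+i)^n − (1+i)^k] / [(1+i)^n − 1].
(1+0.0050000)^36 = 1.19668052 and (1+0.0050000)^10 = 1.05114013, so the balance is 586,000 × (1.19668052 − 1.05114013) / (1.19668052 − 1) = $433,630.48.

$433,630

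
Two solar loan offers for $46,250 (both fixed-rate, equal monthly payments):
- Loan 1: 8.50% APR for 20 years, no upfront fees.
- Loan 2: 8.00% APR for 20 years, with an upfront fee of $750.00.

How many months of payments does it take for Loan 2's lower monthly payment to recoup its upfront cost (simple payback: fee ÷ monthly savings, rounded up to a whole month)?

52 months

Loan 1: at 8.50% the monthly rate is 0.0070833, so the payment is 46,250 × 0.0070833 / (1 − 1.0070833^−240) = $401.37.
Loan 2: monthly rate = 8%/12 = 0.0066667; payment = 46,250 × 0.0066667 / (1 − (1+0.0066667)^−240) = $386.85.
Monthly savings = $401.37 − $386.85 = $14.52.
Break-even = $750.00 / $14.52 = 51.65 → 52 months.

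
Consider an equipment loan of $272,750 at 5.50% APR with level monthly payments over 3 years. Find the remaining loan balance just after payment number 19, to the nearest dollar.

$134,399

With monthly rate i = 5.5%/12 = 0.0045833, the balance after k of n payments is P · [(1+i)^n − (1+i)^k] / [(1+i)^n − 1].
(1+0.0045833)^36 = 1.17894860 and (1+0.0045833)^19 = 1.09077055, so the balance is 272,750 × (1.17894860 − 1.09077055) / (1.17894860 − 1) = $134,399.28.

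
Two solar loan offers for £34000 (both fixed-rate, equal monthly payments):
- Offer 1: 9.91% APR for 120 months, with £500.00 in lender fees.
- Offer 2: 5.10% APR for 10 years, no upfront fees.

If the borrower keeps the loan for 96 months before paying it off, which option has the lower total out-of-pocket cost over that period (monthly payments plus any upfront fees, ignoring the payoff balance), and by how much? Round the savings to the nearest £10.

Offer 1: monthly rate = 9.91%/12 = 0.0082583; payment = 34,000 × 0.0082583 / (1 − (1+0.0082583)^−120) = £447.62.
Offer 2: monthly rate = 5.1%/12 = 0.0042500; payment = 34,000 × 0.0042500 / (1 − (1+0.0042500)^−120) = £362.29.
Over 96 months: Offer 1 costs 96 × £447.62 + £500.00 = £43,471.52; Offer 2 costs 96 × £362.29 = £34,779.84.
Offer 2 is cheaper by £43,471.52 − £34,779.84 = £8,691.68.

Offer 2 by £8,690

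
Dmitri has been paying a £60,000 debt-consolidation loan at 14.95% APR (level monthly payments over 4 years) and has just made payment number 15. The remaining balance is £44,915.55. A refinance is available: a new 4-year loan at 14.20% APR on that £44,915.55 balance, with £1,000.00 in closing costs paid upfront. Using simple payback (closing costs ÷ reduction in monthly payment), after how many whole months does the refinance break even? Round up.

Current payment = 60,000 × 14.95%/12 / (1 − (1+0.0124583)^−48) = £1,668.32.
Refinanced payment = 44,915.55 × 0.0118333 / (1 − (1+0.0118333)^−48) = £1,231.89.
Monthly savings = £1,668.32 − £1,231.89 = £436.43.
Break-even = £1,000.00 / £436.43 = 2.29 → 3 months.

3 months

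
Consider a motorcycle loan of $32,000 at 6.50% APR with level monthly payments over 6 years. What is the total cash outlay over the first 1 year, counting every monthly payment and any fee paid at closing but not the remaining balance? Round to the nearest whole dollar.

$6,455

Monthly rate = 6.5%/12 = 0.0054167; payment = 32,000 × 0.0054167 / (1 − (1+0.0054167)^−72) = $537.92.
Total outlay = 12 × $537.92 = $6,455.04.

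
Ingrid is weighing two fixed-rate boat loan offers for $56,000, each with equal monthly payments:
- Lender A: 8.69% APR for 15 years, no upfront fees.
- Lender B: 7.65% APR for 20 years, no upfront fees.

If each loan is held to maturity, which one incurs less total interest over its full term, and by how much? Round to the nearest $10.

Lender A: monthly rate = 8.69%/12 = 0.0072417; payment = 56,000 × 0.0072417 / (1 − (1+0.0072417)^−180) = $557.71.
Total interest on Lender A = 180 × $557.71 − $56,000 = $44,387.80.
Lender B: monthly rate = 7.65%/12 = 0.0063750; payment = 56,000 × 0.0063750 / (1 − (1+0.0063750)^−240) = $456.28.
Total interest on Lender B = 240 × $456.28 − $56,000 = $53,507.20.
Lender A is lower by $9,119.40.

Lender A by $9,120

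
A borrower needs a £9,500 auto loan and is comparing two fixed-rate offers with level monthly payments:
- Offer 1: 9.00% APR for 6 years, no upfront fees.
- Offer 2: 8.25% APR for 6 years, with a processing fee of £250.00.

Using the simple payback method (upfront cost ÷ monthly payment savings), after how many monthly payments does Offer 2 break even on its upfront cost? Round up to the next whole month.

72 months

Offer 1: at 9.00% the monthly rate is 0.0075000, so the payment is 9,500 × 0.0075000 / (1 − 1.0075000^−72) = £171.24.
Offer 2: monthly rate = 8.25%/12 = 0.0068750; payment = 9,500 × 0.0068750 / (1 − (1+0.0068750)^−72) = £167.73.
Monthly savings = £171.24 − £167.73 = £3.51.
Break-even = £250.00 / £3.51 = 71.23 → 72 months.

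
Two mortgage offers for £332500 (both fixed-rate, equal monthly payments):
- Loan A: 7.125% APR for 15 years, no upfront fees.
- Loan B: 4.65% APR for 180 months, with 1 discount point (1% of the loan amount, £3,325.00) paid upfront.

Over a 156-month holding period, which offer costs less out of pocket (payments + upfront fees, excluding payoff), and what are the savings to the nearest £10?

Loan A: at 7.125% the monthly rate is 0.0059375, so the payment is 332,500 × 0.0059375 / (1 − 1.0059375^−180) = £3,011.89.
Loan B: at 4.65% the monthly rate is 0.0038750, so the payment is 332,500 × 0.0038750 / (1 − 1.0038750^−180) = £2,569.17.
Over 156 months: Loan A costs 156 × £3,011.89 = £469,854.84; Loan B costs 156 × £2,569.17 + £3,325.00 = £404,115.52.
Loan B is cheaper by £469,854.84 − £404,115.52 = £65,739.32.

Loan B by £65,740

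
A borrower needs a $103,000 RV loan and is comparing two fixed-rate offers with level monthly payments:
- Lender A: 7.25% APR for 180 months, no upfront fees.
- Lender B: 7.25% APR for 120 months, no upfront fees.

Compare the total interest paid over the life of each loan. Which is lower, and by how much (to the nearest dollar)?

Lender B by $24,137

Lender A: monthly rate = 7.25%/12 = 0.0060417; payment = 103,000 × 0.0060417 / (1 − (1+0.0060417)^−180) = $940.25.
Total interest on Lender A = 180 × $940.25 − $103,000 = $66,245.00.
Lender B: at 7.25% the monthly rate is 0.0060417, so the payment is 103,000 × 0.0060417 / (1 − 1.0060417^−120) = $1,209.23.
Total interest on Lender B = 120 × $1,209.23 − $103,000 = $42,107.60.
Lender B is lower by $24,137.40.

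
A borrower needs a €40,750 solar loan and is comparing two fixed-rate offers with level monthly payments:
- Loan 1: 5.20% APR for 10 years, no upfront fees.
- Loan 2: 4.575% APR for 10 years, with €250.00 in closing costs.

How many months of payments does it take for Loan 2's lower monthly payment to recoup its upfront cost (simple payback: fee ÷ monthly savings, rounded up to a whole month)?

21 months

Loan 1: at 5.20% the monthly rate is 0.0043333, so the payment is 40,750 × 0.0043333 / (1 − 1.0043333^−120) = €436.21.
Loan 2: at 4.575% the monthly rate is 0.0038125, so the payment is 40,750 × 0.0038125 / (1 − 1.0038125^−120) = €423.80.
Monthly savings = €436.21 − €423.80 = €12.41.
Break-even = €250.00 / €12.41 = 20.15 → 21 months.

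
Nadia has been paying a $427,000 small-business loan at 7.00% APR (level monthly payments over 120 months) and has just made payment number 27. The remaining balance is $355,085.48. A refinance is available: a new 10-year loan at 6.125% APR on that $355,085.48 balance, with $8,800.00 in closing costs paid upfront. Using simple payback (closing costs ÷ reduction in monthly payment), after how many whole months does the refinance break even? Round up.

Current payment = 427,000 × 7%/12 / (1 − (1+0.0058333)^−120) = $4,957.83.
Refinanced payment = 355,085.48 × 0.0051042 / (1 − (1+0.0051042)^−120) = $3,964.50.
Monthly savings = $4,957.83 − $3,964.50 = $993.33.
Break-even = $8,800.00 / $993.33 = 8.86 → 9 months.

9 months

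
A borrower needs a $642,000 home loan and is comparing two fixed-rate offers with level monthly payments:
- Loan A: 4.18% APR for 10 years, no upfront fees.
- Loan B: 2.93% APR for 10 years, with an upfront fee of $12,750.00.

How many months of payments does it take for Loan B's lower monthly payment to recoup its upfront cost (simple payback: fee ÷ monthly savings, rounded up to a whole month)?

Loan A: at 4.18% the monthly rate is 0.0034833, so the payment is 642,000 × 0.0034833 / (1 − 1.0034833^−120) = $6,555.00.
Loan B: monthly rate = 2.93%/12 = 0.0024417; payment = 642,000 × 0.0024417 / (1 − (1+0.0024417)^−120) = $6,178.48.
Monthly savings = $6,555.00 − $6,178.48 = $376.52.
Break-even = $12,750.00 / $376.52 = 33.86 → 34 months.

34 months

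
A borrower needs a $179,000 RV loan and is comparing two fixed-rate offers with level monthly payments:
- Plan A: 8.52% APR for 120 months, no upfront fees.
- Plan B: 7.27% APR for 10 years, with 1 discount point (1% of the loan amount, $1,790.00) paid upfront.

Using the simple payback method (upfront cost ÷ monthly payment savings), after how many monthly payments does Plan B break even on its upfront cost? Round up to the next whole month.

16 months

Plan A: at 8.52% the monthly rate is 0.0071000, so the payment is 179,000 × 0.0071000 / (1 − 1.0071000^−120) = $2,221.26.
Plan B: at 7.27% the monthly rate is 0.0060583, so the payment is 179,000 × 0.0060583 / (1 − 1.0060583^−120) = $2,103.34.
Monthly savings = $2,221.26 − $2,103.34 = $117.92.
Break-even = $1,790.00 / $117.92 = 15.18 → 16 months.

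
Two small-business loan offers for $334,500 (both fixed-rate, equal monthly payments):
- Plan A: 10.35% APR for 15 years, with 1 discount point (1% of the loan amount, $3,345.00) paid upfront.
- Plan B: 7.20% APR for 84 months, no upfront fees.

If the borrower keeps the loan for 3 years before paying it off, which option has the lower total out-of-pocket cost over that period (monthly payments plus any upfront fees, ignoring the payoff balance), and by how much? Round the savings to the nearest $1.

Plan A by $47,586

Plan A: monthly rate = 10.35%/12 = 0.0086250; payment = 334,500 × 0.0086250 / (1 − (1+0.0086250)^−180) = $3,666.51.
Plan B: at 7.20% the monthly rate is 0.0060000, so the payment is 334,500 × 0.0060000 / (1 − 1.0060000^−84) = $5,081.27.
Over 36 months: Plan A costs 36 × $3,666.51 + $3,345.00 = $135,339.36; Plan B costs 36 × $5,081.27 = $182,925.72.
Plan A is cheaper by $182,925.72 − $135,339.36 = $47,586.36.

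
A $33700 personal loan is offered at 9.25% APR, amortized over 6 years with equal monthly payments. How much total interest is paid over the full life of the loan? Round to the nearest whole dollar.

$10,339

At 9.25% the monthly rate is 0.0077083, so the payment is 33,700 × 0.0077083 / (1 − 1.0077083^−72) = $611.65.
Total paid = 72 × $611.65 = $44,038.80; interest = $44,038.80 − $33,700 = $10,338.80.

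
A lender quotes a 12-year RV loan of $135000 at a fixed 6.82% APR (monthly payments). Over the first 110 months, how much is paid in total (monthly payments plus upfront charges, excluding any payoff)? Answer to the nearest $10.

Monthly rate = 6.82%/12 = 0.0056833; payment = 135,000 × 0.0056833 / (1 − (1+0.0056833)^−144) = $1,375.39.
Total outlay = 110 × $1,375.39 = $151,292.90.

$151,290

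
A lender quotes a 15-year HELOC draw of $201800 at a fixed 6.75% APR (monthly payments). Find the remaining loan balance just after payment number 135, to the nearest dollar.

$70,820

With monthly rate i = 6.75%/12 = 0.0056250, the balance after k of n payments is P · [(1+i)^n − (1+i)^k] / [(1+i)^n − 1].
(1+0.0056250)^180 = 2.74467584 and (1+0.0056250)^135 = 2.13239814, so the balance is 201,800 × (2.74467584 − 2.13239814) / (2.74467584 − 1) = $70,819.83.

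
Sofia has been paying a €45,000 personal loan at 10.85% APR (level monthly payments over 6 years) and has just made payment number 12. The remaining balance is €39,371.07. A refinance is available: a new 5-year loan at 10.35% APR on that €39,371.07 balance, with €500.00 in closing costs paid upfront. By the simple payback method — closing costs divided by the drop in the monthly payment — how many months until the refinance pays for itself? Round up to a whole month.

Current payment = 45,000 × 10.85%/12 / (1 − (1+0.0090417)^−72) = €853.08.
Refinanced payment = 39,371.07 × 0.0086250 / (1 − (1+0.0086250)^−60) = €843.32.
Monthly savings = €853.08 − €843.32 = €9.76.
Break-even = €500.00 / €9.76 = 51.23 → 52 months.

52 months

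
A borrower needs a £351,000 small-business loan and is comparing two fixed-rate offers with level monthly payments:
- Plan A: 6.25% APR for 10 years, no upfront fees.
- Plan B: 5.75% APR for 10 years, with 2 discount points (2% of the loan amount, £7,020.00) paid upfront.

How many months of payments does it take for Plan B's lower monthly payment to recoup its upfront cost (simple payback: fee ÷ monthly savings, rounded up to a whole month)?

80 months

Plan A: at 6.25% the monthly rate is 0.0052083, so the payment is 351,000 × 0.0052083 / (1 − 1.0052083^−120) = £3,941.03.
Plan B: at 5.75% the monthly rate is 0.0047917, so the payment is 351,000 × 0.0047917 / (1 − 1.0047917^−120) = £3,852.90.
Monthly savings = £3,941.03 − £3,852.90 = £88.13.
Break-even = £7,020.00 / £88.13 = 79.66 → 80 months.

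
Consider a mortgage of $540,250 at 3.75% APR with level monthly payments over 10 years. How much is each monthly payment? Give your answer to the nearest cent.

$5,405.81

At 3.75% the monthly rate is 0.0031250, so the payment is 540,250 × 0.0031250 / (1 − 1.0031250^−120) = $5,405.81.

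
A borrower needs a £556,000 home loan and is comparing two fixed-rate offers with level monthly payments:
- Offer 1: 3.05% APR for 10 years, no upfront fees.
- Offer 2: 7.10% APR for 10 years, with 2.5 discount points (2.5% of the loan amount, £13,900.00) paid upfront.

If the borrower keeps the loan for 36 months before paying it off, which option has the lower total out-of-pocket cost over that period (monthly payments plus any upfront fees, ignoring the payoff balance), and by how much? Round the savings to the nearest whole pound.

Offer 1: at 3.05% the monthly rate is 0.0025417, so the payment is 556,000 × 0.0025417 / (1 − 1.0025417^−120) = £5,381.62.
Offer 2: at 7.10% the monthly rate is 0.0059167, so the payment is 556,000 × 0.0059167 / (1 − 1.0059167^−120) = £6,484.32.
Over 36 months: Offer 1 costs 36 × £5,381.62 = £193,738.32; Offer 2 costs 36 × £6,484.32 + £13,900.00 = £247,335.52.
Offer 1 is cheaper by £247,335.52 − £193,738.32 = £53,597.20.

Offer 1 by £53,597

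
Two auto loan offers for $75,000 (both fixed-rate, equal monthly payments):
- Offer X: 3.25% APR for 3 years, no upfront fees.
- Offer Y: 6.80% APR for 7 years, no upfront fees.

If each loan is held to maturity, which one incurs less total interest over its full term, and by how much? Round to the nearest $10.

Offer X by $15,650

Offer X: at 3.25% the monthly rate is 0.0027083, so the payment is 75,000 × 0.0027083 / (1 − 1.0027083^−36) = $2,189.36.
Total interest on Offer X = 36 × $2,189.36 − $75,000 = $3,816.96.
Offer Y: at 6.80% the monthly rate is 0.0056667, so the payment is 75,000 × 0.0056667 / (1 − 1.0056667^−84) = $1,124.63.
Total interest on Offer Y = 84 × $1,124.63 − $75,000 = $19,468.92.
Offer X is lower by $15,651.96.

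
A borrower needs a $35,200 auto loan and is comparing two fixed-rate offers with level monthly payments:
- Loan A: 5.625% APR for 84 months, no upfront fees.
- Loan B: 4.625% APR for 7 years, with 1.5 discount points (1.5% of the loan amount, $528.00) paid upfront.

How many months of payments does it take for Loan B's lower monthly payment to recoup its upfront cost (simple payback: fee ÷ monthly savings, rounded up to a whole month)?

Loan A: at 5.625% the monthly rate is 0.0046875, so the payment is 35,200 × 0.0046875 / (1 − 1.0046875^−84) = $507.92.
Loan B: monthly rate = 4.625%/12 = 0.0038542; payment = 35,200 × 0.0038542 / (1 − (1+0.0038542)^−84) = $491.33.
Monthly savings = $507.92 − $491.33 = $16.59.
Break-even = $528.00 / $16.59 = 31.83 → 32 months.

32 months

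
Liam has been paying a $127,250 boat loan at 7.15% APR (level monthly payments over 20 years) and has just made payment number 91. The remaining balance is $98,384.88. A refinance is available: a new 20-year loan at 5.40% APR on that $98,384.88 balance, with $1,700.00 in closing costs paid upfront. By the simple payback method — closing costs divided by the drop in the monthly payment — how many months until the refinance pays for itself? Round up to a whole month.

Current payment = 127,250 × 7.15%/12 / (1 − (1+0.0059583)^−240) = $998.06.
Refinanced payment = 98,384.88 × 0.0045000 / (1 − (1+0.0045000)^−240) = $671.23.
Monthly savings = $998.06 − $671.23 = $326.83.
Break-even = $1,700.00 / $326.83 = 5.20 → 6 months.

6 months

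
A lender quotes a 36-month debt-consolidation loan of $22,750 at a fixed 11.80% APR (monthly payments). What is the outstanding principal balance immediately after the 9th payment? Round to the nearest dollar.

$17,790

With monthly rate i = 11.8%/12 = 0.0098333, the balance after k of n payments is P · [(1+i)^n − (1+i)^k] / [(1+i)^n − 1].
(1+0.0098333)^36 = 1.42229367 and (1+0.0098333)^9 = 1.09206206, so the balance is 22,750 × (1.42229367 − 1.09206206) / (1.42229367 − 1) = $17,790.39.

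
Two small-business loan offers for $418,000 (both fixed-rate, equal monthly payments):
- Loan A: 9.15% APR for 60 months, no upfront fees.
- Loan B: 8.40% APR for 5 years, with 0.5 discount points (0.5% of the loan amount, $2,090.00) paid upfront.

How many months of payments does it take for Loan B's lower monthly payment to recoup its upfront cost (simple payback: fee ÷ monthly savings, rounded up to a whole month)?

14 months

Loan A: monthly rate = 9.15%/12 = 0.0076250; payment = 418,000 × 0.0076250 / (1 − (1+0.0076250)^−60) = $8,707.45.
Loan B: at 8.40% the monthly rate is 0.0070000, so the payment is 418,000 × 0.0070000 / (1 − 1.0070000^−60) = $8,555.78.
Monthly savings = $8,707.45 − $8,555.78 = $151.67.
Break-even = $2,090.00 / $151.67 = 13.78 → 14 months.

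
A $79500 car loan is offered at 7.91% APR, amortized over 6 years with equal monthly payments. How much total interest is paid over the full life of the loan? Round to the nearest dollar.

Monthly rate = 7.91%/12 = 0.0065917; payment = 79,500 × 0.0065917 / (1 − (1+0.0065917)^−72) = $1,390.40.
Total paid = 72 × $1,390.40 = $100,108.80; interest = $100,108.80 − $79,500 = $20,608.80.

$20,609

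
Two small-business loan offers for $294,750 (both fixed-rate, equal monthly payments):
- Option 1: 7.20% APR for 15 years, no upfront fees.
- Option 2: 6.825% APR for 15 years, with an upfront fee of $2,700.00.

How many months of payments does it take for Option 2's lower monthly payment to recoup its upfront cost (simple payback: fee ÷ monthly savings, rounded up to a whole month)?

Option 1: monthly rate = 7.2%/12 = 0.0060000; payment = 294,750 × 0.0060000 / (1 − (1+0.0060000)^−180) = $2,682.36.
Option 2: monthly rate = 6.825%/12 = 0.0056875; payment = 294,750 × 0.0056875 / (1 − (1+0.0056875)^−180) = $2,620.54.
Monthly savings = $2,682.36 − $2,620.54 = $61.82.
Break-even = $2,700.00 / $61.82 = 43.68 → 44 months.

44 months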